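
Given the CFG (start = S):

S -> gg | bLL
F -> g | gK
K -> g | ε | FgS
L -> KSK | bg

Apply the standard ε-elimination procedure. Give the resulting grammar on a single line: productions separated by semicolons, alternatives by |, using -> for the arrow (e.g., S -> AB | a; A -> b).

S -> gg | bLL; F -> g | gK; K -> g | FgS; L -> S | KS | SK | bg | KSK

Nullable set: {K}.
F -> gK: K nullable, giving g | gK.
Drop K -> ε.
L -> KSK: K, K nullable, giving KS | KSK | S | SK.
Unchanged (no nullable symbols): S -> bLL; S -> gg; F -> g; K -> FgS; K -> g; L -> bg.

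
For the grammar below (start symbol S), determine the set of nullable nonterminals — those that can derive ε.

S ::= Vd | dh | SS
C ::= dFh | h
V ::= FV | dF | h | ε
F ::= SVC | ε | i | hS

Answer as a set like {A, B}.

{F, V}

Directly nullable (have an ε-rule): {F, V}.
Not nullable: C, S — each has a terminal in every rule's right-hand side or depends on a non-nullable symbol.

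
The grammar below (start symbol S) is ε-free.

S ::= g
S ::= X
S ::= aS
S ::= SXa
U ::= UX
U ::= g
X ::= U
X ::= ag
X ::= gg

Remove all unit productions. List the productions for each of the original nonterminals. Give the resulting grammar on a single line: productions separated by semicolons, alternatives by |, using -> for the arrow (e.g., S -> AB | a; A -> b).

S -> g | UX | aS | ag | gg | SXa; U -> g | UX; X -> g | UX | ag | gg

Unit productions: S->X, X->U.
Unit pairs (A ⇒* B via units): (S,U), (S,X), (X,U).
S: inherits non-unit rules of {S, U, X} → SXa | UX | aS | ag | g | gg.
U: inherits non-unit rules of {U} → UX | g.
X: inherits non-unit rules of {U, X} → UX | ag | g | gg.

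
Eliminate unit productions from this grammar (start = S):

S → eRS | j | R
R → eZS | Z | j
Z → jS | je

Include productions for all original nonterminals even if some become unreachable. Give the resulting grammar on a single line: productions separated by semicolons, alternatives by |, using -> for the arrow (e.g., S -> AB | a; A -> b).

S -> j | jS | je | eRS | eZS; R -> j | jS | je | eZS; Z -> jS | je

Unit productions: R->Z, S->R.
Unit pairs (A ⇒* B via units): (R,Z), (S,R), (S,Z).
S: inherits non-unit rules of {R, S, Z} → eRS | eZS | j | jS | je.
R: inherits non-unit rules of {R, Z} → eZS | j | jS | je.
Z: inherits non-unit rules of {Z} → jS | je.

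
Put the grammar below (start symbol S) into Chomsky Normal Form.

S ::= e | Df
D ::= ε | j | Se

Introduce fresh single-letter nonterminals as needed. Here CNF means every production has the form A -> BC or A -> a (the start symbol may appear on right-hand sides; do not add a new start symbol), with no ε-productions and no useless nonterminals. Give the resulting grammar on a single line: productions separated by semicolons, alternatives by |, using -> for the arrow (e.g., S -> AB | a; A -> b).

Nullable: {D}; after ε-elimination: S -> e | f | Df; D -> j | Se.
No unit productions to eliminate.
TERM: introduce A -> e, B -> f and substitute in every rule of length ≥2.

S -> e | f | DB; A -> e; B -> f; D -> j | SA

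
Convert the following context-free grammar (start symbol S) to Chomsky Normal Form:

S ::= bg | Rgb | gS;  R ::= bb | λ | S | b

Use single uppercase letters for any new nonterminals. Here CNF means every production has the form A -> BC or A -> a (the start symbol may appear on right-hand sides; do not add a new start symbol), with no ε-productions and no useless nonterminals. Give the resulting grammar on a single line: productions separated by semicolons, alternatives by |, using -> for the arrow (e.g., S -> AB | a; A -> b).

Nullable: {R}; after ε-elimination: S -> bg | gS | gb | Rgb; R -> S | b | bb.
After unit-elimination: S -> bg | gS | gb | Rgb; R -> b | bb | bg | gS | gb | Rgb.
TERM: introduce B -> b, A -> g and substitute in every rule of length ≥2.
BIN: R -> RAB becomes R -> RC, C -> AB; S -> RAB becomes S -> RD, D -> AB.

S -> AB | AS | BA | RD; A -> g; B -> b; C -> AB; D -> AB; R -> b | AB | AS | BA | BB | RC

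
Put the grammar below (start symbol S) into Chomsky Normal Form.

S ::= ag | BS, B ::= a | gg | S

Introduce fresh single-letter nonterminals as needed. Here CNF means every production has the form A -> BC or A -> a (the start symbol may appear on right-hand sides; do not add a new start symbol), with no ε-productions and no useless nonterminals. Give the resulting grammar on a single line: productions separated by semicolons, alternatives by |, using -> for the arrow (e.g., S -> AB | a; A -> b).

No ε-productions.
After unit-elimination: S -> BS | ag; B -> a | BS | ag | gg.
TERM: introduce A -> a, C -> g and substitute in every rule of length ≥2.

S -> AC | BS; A -> a; B -> a | AC | BS | CC; C -> g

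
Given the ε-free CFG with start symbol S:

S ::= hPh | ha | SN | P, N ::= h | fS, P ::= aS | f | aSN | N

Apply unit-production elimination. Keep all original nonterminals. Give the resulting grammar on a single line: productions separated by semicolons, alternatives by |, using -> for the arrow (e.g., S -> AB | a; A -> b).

S -> f | h | SN | aS | fS | ha | aSN | hPh; N -> h | fS; P -> f | h | aS | fS | aSN

Unit productions: P->N, S->P.
Unit pairs (A ⇒* B via units): (P,N), (S,N), (S,P).
S: inherits non-unit rules of {N, P, S} → SN | aS | aSN | f | fS | h | hPh | ha.
N: inherits non-unit rules of {N} → fS | h.
P: inherits non-unit rules of {N, P} → aS | aSN | f | fS | h.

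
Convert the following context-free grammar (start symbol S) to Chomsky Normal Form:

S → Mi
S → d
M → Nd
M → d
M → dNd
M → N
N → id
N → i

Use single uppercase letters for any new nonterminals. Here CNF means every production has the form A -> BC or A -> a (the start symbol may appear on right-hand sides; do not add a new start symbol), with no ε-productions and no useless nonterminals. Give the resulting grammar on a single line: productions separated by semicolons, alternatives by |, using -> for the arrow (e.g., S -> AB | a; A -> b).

No ε-productions.
After unit-elimination: S -> d | Mi; M -> d | i | Nd | id | dNd; N -> i | id.
TERM: introduce A -> d, B -> i and substitute in every rule of length ≥2.
BIN: M -> ANA becomes M -> AC, C -> NA.

S -> d | MB; A -> d; B -> i; C -> NA; M -> d | i | AC | BA | NA; N -> i | BA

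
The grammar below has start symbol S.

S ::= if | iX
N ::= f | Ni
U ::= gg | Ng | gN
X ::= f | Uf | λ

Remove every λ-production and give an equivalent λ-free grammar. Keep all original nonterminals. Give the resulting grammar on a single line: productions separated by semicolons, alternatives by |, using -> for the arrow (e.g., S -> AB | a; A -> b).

S -> i | iX | if; N -> f | Ni; U -> Ng | gN | gg; X -> f | Uf

Nullable set: {X}.
S -> iX: X nullable, giving i | iX.
Drop X -> λ.
Unchanged (no nullable symbols): S -> if; N -> Ni; N -> f; U -> Ng; U -> gN; U -> gg; X -> Uf; X -> f.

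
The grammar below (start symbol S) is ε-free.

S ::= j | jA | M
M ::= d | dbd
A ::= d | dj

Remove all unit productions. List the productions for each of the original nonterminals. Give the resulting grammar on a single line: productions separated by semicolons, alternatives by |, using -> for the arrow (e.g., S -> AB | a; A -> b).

Unit productions: S->M.
Unit pairs (A ⇒* B via units): (S,M).
S: inherits non-unit rules of {M, S} → d | dbd | j | jA.
A: inherits non-unit rules of {A} → d | dj.
M: inherits non-unit rules of {M} → d | dbd.

S -> d | j | jA | dbd; A -> d | dj; M -> d | dbd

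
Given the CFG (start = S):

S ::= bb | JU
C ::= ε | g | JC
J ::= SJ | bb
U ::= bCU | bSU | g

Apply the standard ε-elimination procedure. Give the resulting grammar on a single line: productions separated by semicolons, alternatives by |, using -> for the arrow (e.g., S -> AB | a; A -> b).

S -> JU | bb; C -> J | g | JC; J -> SJ | bb; U -> g | bU | bCU | bSU

Nullable set: {C}.
Drop C -> ε.
C -> JC: C nullable, giving J | JC.
U -> bCU: C nullable, giving bCU | bU.
Unchanged (no nullable symbols): S -> JU; S -> bb; C -> g; J -> SJ; J -> bb; U -> bSU; U -> g.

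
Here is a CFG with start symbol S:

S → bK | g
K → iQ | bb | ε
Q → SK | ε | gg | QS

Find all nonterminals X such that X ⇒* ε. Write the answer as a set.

Directly nullable (have an ε-rule): {K, Q}.
Not nullable: S — each has a terminal in every rule's right-hand side or depends on a non-nullable symbol.

{K, Q}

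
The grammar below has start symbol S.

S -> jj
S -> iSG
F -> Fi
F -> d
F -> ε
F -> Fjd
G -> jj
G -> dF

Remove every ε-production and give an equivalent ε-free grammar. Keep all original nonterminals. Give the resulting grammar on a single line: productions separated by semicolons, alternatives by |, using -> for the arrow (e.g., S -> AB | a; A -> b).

Nullable set: {F}.
Drop F -> ε.
F -> Fi: F nullable, giving Fi | i.
F -> Fjd: F nullable, giving Fjd | jd.
G -> dF: F nullable, giving d | dF.
Unchanged (no nullable symbols): S -> iSG; S -> jj; F -> d; G -> jj.

S -> jj | iSG; F -> d | i | Fi | jd | Fjd; G -> d | dF | jj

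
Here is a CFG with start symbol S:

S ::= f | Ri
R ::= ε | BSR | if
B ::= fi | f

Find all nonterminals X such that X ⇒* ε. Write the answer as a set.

{R}

Directly nullable (have an ε-rule): {R}.
Not nullable: B, S — each has a terminal in every rule's right-hand side or depends on a non-nullable symbol.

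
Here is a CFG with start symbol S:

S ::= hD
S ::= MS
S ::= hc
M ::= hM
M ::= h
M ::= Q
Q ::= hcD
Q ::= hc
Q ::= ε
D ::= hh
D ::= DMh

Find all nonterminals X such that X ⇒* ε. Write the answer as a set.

Directly nullable (have an ε-rule): {Q}.
M is nullable via M -> Q (every symbol on the right is already known nullable).
Not nullable: D, S — each has a terminal in every rule's right-hand side or depends on a non-nullable symbol.

{M, Q}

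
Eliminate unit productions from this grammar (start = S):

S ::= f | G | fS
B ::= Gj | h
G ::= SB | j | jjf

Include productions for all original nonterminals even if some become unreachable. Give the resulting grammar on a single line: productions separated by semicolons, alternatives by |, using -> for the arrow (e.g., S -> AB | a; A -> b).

Unit productions: S->G.
Unit pairs (A ⇒* B via units): (S,G).
S: inherits non-unit rules of {G, S} → SB | f | fS | j | jjf.
B: inherits non-unit rules of {B} → Gj | h.
G: inherits non-unit rules of {G} → SB | j | jjf.

S -> f | j | SB | fS | jjf; B -> h | Gj; G -> j | SB | jjf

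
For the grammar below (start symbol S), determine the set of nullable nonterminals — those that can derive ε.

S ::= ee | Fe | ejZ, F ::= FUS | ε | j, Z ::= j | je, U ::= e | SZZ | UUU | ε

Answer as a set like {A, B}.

{F, U}

Directly nullable (have an ε-rule): {F, U}.
Not nullable: S, Z — each has a terminal in every rule's right-hand side or depends on a non-nullable symbol.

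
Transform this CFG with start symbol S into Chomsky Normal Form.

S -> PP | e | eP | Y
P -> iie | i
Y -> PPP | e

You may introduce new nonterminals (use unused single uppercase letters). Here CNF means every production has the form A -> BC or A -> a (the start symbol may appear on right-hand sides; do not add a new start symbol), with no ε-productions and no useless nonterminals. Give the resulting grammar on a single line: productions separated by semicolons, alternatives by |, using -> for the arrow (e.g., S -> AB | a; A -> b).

No ε-productions.
After unit-elimination: S -> e | PP | eP | PPP; P -> i | iie; Y -> e | PPP.
TERM: introduce B -> e, A -> i and substitute in every rule of length ≥2.
BIN: P -> AAB becomes P -> AC, C -> AB; S -> PPP becomes S -> PD, D -> PP; Y -> PPP becomes Y -> PE, E -> PP.
Drop unreachable/unproductive: Y.

S -> e | BP | PD | PP; A -> i; B -> e; C -> AB; D -> PP; P -> i | AC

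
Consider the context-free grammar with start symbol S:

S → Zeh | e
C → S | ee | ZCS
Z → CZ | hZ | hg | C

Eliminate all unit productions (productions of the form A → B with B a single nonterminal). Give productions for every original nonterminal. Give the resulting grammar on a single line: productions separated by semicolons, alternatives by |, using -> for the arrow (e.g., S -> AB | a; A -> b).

Unit productions: C->S, Z->C.
Unit pairs (A ⇒* B via units): (C,S), (Z,C), (Z,S).
S: inherits non-unit rules of {S} → Zeh | e.
C: inherits non-unit rules of {C, S} → ZCS | Zeh | e | ee.
Z: inherits non-unit rules of {C, S, Z} → CZ | ZCS | Zeh | e | ee | hZ | hg.

S -> e | Zeh; C -> e | ee | ZCS | Zeh; Z -> e | CZ | ee | hZ | hg | ZCS | Zeh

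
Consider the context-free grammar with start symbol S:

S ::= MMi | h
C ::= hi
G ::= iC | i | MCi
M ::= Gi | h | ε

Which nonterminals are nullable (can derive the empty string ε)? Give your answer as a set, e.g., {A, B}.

{M}

Directly nullable (have an ε-rule): {M}.
Not nullable: C, G, S — each has a terminal in every rule's right-hand side or depends on a non-nullable symbol.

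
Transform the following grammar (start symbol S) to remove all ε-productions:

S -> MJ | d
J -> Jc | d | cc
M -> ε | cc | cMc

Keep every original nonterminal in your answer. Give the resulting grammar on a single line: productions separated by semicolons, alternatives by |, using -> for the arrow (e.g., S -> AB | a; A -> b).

S -> J | d | MJ; J -> d | Jc | cc; M -> cc | cMc

Nullable set: {M}.
S -> MJ: M nullable, giving J | MJ.
Drop M -> ε.
M -> cMc: M nullable, giving cMc | cc.
Unchanged (no nullable symbols): S -> d; J -> Jc; J -> cc; J -> d; M -> cc.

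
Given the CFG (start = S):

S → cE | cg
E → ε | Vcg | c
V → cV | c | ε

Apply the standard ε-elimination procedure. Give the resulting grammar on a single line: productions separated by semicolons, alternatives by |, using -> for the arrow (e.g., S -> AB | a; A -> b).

Nullable set: {E, V}.
S -> cE: E nullable, giving c | cE.
Drop E -> ε.
E -> Vcg: V nullable, giving Vcg | cg.
Drop V -> ε.
V -> cV: V nullable, giving c | cV.
Unchanged (no nullable symbols): S -> cg; E -> c; V -> c.

S -> c | cE | cg; E -> c | cg | Vcg; V -> c | cV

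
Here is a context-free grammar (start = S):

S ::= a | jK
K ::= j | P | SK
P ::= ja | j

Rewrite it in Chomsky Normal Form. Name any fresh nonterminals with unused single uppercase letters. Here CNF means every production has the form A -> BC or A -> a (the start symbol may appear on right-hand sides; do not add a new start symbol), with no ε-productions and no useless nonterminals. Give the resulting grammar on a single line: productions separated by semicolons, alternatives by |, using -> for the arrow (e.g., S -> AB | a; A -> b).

No ε-productions.
After unit-elimination: S -> a | jK; K -> j | SK | ja; P -> j | ja.
TERM: introduce B -> a, A -> j and substitute in every rule of length ≥2.
Drop unreachable/unproductive: P.

S -> a | AK; A -> j; B -> a; K -> j | AB | SK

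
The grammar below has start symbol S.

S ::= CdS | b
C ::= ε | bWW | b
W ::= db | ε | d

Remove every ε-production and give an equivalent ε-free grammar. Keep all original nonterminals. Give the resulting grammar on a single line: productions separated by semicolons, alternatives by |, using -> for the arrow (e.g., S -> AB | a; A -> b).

S -> b | dS | CdS; C -> b | bW | bWW; W -> d | db

Nullable set: {C, W}.
S -> CdS: C nullable, giving CdS | dS.
Drop C -> ε.
C -> bWW: W, W nullable, giving b | bW | bWW.
Drop W -> ε.
Unchanged (no nullable symbols): S -> b; C -> b; W -> d; W -> db.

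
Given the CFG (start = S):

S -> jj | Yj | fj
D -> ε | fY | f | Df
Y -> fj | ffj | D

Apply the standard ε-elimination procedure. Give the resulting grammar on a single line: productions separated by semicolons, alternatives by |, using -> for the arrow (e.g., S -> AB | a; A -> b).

Nullable set: {D, Y}.
S -> Yj: Y nullable, giving Yj | j.
Drop D -> ε.
D -> Df: D nullable, giving Df | f.
D -> fY: Y nullable, giving f | fY.
Y -> D: D nullable, giving D.
Unchanged (no nullable symbols): S -> fj; S -> jj; D -> f; Y -> ffj; Y -> fj.

S -> j | Yj | fj | jj; D -> f | Df | fY; Y -> D | fj | ffj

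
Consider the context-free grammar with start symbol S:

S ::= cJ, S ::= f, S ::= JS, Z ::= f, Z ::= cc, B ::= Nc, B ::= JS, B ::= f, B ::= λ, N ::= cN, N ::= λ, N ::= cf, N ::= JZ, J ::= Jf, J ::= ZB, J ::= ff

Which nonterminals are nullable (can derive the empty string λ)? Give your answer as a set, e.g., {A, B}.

{B, N}

Directly nullable (have an ε-rule): {B, N}.
Not nullable: J, S, Z — each has a terminal in every rule's right-hand side or depends on a non-nullable symbol.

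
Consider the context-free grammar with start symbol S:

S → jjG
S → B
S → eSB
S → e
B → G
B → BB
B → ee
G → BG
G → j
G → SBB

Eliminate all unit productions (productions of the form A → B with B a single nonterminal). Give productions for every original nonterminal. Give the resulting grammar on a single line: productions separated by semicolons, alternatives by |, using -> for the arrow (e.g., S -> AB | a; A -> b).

S -> e | j | BB | BG | ee | SBB | eSB | jjG; B -> j | BB | BG | ee | SBB; G -> j | BG | SBB

Unit productions: B->G, S->B.
Unit pairs (A ⇒* B via units): (B,G), (S,B), (S,G).
S: inherits non-unit rules of {B, G, S} → BB | BG | SBB | e | eSB | ee | j | jjG.
B: inherits non-unit rules of {B, G} → BB | BG | SBB | ee | j.
G: inherits non-unit rules of {G} → BG | SBB | j.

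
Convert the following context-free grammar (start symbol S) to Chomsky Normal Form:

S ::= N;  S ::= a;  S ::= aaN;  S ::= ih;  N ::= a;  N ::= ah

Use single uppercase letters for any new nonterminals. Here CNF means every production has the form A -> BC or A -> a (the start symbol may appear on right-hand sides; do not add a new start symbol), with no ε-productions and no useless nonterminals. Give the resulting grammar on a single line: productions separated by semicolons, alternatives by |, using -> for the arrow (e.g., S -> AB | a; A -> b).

No ε-productions.
After unit-elimination: S -> a | ah | ih | aaN; N -> a | ah.
TERM: introduce A -> a, B -> h, C -> i and substitute in every rule of length ≥2.
BIN: S -> AAN becomes S -> AD, D -> AN.

S -> a | AB | AD | CB; A -> a; B -> h; C -> i; D -> AN; N -> a | AB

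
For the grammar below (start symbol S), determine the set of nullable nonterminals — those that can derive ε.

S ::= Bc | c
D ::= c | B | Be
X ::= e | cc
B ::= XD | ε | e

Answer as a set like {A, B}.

Directly nullable (have an ε-rule): {B}.
D is nullable via D -> B (every symbol on the right is already known nullable).
Not nullable: S, X — each has a terminal in every rule's right-hand side or depends on a non-nullable symbol.

{B, D}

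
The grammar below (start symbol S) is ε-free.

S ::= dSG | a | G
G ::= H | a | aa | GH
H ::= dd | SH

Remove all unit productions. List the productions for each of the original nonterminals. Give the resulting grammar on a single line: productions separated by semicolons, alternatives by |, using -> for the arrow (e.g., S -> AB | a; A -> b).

S -> a | GH | SH | aa | dd | dSG; G -> a | GH | SH | aa | dd; H -> SH | dd

Unit productions: G->H, S->G.
Unit pairs (A ⇒* B via units): (G,H), (S,G), (S,H).
S: inherits non-unit rules of {G, H, S} → GH | SH | a | aa | dSG | dd.
G: inherits non-unit rules of {G, H} → GH | SH | a | aa | dd.
H: inherits non-unit rules of {H} → SH | dd.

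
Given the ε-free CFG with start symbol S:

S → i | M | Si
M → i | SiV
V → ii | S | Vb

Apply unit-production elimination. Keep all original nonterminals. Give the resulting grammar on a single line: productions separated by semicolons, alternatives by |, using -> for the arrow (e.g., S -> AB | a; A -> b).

S -> i | Si | SiV; M -> i | SiV; V -> i | Si | Vb | ii | SiV

Unit productions: S->M, V->S.
Unit pairs (A ⇒* B via units): (S,M), (V,M), (V,S).
S: inherits non-unit rules of {M, S} → Si | SiV | i.
M: inherits non-unit rules of {M} → SiV | i.
V: inherits non-unit rules of {M, S, V} → Si | SiV | Vb | i | ii.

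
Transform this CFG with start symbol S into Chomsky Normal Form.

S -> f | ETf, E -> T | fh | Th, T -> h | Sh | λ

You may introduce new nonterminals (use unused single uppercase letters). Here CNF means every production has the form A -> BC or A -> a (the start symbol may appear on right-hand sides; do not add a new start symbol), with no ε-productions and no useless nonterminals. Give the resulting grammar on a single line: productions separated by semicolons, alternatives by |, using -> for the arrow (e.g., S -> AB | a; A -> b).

S -> f | EB | EC | TB; A -> h; B -> f; C -> TB; E -> h | BA | SA | TA; T -> h | SA

Nullable: {E, T}; after ε-elimination: S -> f | Ef | Tf | ETf; E -> T | h | Th | fh; T -> h | Sh.
After unit-elimination: S -> f | Ef | Tf | ETf; E -> h | Sh | Th | fh; T -> h | Sh.
TERM: introduce B -> f, A -> h and substitute in every rule of length ≥2.
BIN: S -> ETB becomes S -> EC, C -> TB.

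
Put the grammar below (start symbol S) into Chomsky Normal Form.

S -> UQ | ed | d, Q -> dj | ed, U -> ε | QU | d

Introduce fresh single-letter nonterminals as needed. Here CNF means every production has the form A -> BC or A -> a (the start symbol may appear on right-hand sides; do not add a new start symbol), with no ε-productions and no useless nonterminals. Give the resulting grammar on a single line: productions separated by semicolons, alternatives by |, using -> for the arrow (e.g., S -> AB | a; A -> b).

S -> d | AB | CA | UQ; A -> d; B -> j; C -> e; Q -> AB | CA; U -> d | AB | CA | QU

Nullable: {U}; after ε-elimination: S -> Q | d | UQ | ed; Q -> dj | ed; U -> Q | d | QU.
After unit-elimination: S -> d | UQ | dj | ed; Q -> dj | ed; U -> d | QU | dj | ed.
TERM: introduce A -> d, C -> e, B -> j and substitute in every rule of length ≥2.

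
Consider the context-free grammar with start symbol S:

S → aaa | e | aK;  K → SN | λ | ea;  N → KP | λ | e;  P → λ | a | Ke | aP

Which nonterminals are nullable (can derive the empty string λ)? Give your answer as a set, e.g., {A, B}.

{K, N, P}

Directly nullable (have an ε-rule): {K, N, P}.
Not nullable: S — each has a terminal in every rule's right-hand side or depends on a non-nullable symbol.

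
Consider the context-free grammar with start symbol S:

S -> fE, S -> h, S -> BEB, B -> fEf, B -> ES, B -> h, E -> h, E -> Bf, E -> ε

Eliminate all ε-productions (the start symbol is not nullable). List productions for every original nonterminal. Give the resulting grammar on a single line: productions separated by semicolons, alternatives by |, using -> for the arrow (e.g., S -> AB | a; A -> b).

S -> f | h | BB | fE | BEB; B -> S | h | ES | ff | fEf; E -> h | Bf

Nullable set: {E}.
S -> BEB: E nullable, giving BB | BEB.
S -> fE: E nullable, giving f | fE.
B -> ES: E nullable, giving ES | S.
B -> fEf: E nullable, giving fEf | ff.
Drop E -> ε.
Unchanged (no nullable symbols): S -> h; B -> h; E -> Bf; E -> h.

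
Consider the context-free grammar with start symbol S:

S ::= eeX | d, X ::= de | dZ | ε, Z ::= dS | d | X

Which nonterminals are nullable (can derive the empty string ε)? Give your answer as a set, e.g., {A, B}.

{X, Z}

Directly nullable (have an ε-rule): {X}.
Z is nullable via Z -> X (every symbol on the right is already known nullable).
Not nullable: S — each has a terminal in every rule's right-hand side or depends on a non-nullable symbol.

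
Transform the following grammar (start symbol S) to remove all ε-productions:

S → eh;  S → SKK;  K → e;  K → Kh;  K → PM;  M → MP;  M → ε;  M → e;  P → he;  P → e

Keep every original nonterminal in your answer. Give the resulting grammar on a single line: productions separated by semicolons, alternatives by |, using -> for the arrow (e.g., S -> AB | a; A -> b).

Nullable set: {M}.
K -> PM: M nullable, giving P | PM.
Drop M -> ε.
M -> MP: M nullable, giving MP | P.
Unchanged (no nullable symbols): S -> SKK; S -> eh; K -> Kh; K -> e; M -> e; P -> e; P -> he.

S -> eh | SKK; K -> P | e | Kh | PM; M -> P | e | MP; P -> e | he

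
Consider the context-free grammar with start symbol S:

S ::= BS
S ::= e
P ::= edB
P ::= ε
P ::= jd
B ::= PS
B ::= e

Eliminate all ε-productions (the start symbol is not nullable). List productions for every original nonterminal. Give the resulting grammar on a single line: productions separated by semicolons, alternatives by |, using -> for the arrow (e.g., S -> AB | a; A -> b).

Nullable set: {P}.
B -> PS: P nullable, giving PS | S.
Drop P -> ε.
Unchanged (no nullable symbols): S -> BS; S -> e; B -> e; P -> edB; P -> jd.

S -> e | BS; B -> S | e | PS; P -> jd | edB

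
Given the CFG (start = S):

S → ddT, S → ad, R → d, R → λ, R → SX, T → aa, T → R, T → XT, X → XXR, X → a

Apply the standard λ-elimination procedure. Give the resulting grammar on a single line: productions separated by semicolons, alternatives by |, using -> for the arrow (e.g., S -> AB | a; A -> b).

Nullable set: {R, T}.
S -> ddT: T nullable, giving dd | ddT.
Drop R -> λ.
T -> R: R nullable, giving R.
T -> XT: T nullable, giving X | XT.
X -> XXR: R nullable, giving XX | XXR.
Unchanged (no nullable symbols): S -> ad; R -> SX; R -> d; T -> aa; X -> a.

S -> ad | dd | ddT; R -> d | SX; T -> R | X | XT | aa; X -> a | XX | XXR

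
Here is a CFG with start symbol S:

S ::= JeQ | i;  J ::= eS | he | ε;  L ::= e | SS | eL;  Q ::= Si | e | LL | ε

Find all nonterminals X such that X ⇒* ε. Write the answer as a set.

{J, Q}

Directly nullable (have an ε-rule): {J, Q}.
Not nullable: L, S — each has a terminal in every rule's right-hand side or depends on a non-nullable symbol.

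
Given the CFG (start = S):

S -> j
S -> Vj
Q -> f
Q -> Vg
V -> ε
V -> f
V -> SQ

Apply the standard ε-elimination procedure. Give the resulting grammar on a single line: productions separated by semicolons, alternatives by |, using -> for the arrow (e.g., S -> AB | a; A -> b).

S -> j | Vj; Q -> f | g | Vg; V -> f | SQ

Nullable set: {V}.
S -> Vj: V nullable, giving Vj | j.
Q -> Vg: V nullable, giving Vg | g.
Drop V -> ε.
Unchanged (no nullable symbols): S -> j; Q -> f; V -> SQ; V -> f.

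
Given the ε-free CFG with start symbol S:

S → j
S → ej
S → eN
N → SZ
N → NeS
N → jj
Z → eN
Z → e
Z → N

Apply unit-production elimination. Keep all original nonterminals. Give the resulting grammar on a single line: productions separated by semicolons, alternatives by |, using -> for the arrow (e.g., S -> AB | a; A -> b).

S -> j | eN | ej; N -> SZ | jj | NeS; Z -> e | SZ | eN | jj | NeS

Unit productions: Z->N.
Unit pairs (A ⇒* B via units): (Z,N).
S: inherits non-unit rules of {S} → eN | ej | j.
N: inherits non-unit rules of {N} → NeS | SZ | jj.
Z: inherits non-unit rules of {N, Z} → NeS | SZ | e | eN | jj.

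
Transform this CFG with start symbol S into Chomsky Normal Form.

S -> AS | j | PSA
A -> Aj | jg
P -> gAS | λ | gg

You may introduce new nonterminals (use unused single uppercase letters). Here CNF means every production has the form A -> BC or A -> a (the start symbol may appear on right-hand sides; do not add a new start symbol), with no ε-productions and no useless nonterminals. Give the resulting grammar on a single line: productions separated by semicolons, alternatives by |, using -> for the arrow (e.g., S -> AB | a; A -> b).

S -> j | AS | PE | SA; A -> AB | BC; B -> j; C -> g; D -> AS; E -> SA; P -> CC | CD

Nullable: {P}; after ε-elimination: S -> j | AS | SA | PSA; A -> Aj | jg; P -> gg | gAS.
No unit productions to eliminate.
TERM: introduce C -> g, B -> j and substitute in every rule of length ≥2.
BIN: P -> CAS becomes P -> CD, D -> AS; S -> PSA becomes S -> PE, E -> SA.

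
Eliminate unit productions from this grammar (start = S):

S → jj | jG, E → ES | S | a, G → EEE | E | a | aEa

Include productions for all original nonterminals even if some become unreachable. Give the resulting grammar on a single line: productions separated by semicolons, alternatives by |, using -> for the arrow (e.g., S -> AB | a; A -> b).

S -> jG | jj; E -> a | ES | jG | jj; G -> a | ES | jG | jj | EEE | aEa

Unit productions: E->S, G->E.
Unit pairs (A ⇒* B via units): (E,S), (G,E), (G,S).
S: inherits non-unit rules of {S} → jG | jj.
E: inherits non-unit rules of {E, S} → ES | a | jG | jj.
G: inherits non-unit rules of {E, G, S} → EEE | ES | a | aEa | jG | jj.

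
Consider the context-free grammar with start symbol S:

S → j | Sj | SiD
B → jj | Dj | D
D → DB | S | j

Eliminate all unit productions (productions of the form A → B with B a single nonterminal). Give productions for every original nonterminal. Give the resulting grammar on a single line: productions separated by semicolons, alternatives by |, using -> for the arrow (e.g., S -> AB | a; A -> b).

S -> j | Sj | SiD; B -> j | DB | Dj | Sj | jj | SiD; D -> j | DB | Sj | SiD

Unit productions: B->D, D->S.
Unit pairs (A ⇒* B via units): (B,D), (B,S), (D,S).
S: inherits non-unit rules of {S} → SiD | Sj | j.
B: inherits non-unit rules of {B, D, S} → DB | Dj | SiD | Sj | j | jj.
D: inherits non-unit rules of {D, S} → DB | SiD | Sj | j.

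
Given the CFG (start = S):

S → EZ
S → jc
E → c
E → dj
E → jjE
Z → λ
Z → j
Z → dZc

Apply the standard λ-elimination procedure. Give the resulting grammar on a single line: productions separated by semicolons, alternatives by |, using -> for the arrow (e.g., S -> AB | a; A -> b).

S -> E | EZ | jc; E -> c | dj | jjE; Z -> j | dc | dZc

Nullable set: {Z}.
S -> EZ: Z nullable, giving E | EZ.
Drop Z -> λ.
Z -> dZc: Z nullable, giving dZc | dc.
Unchanged (no nullable symbols): S -> jc; E -> c; E -> dj; E -> jjE; Z -> j.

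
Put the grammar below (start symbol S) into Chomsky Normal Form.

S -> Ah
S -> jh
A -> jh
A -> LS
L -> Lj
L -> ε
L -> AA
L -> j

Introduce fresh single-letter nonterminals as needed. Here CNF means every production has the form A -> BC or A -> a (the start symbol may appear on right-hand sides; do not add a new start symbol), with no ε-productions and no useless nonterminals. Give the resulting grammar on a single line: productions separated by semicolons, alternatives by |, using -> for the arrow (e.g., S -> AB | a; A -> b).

S -> AB | CB; A -> AB | CB | LS; B -> h; C -> j; L -> j | AA | LC

Nullable: {L}; after ε-elimination: S -> Ah | jh; A -> S | LS | jh; L -> j | AA | Lj.
After unit-elimination: S -> Ah | jh; A -> Ah | LS | jh; L -> j | AA | Lj.
TERM: introduce B -> h, C -> j and substitute in every rule of length ≥2.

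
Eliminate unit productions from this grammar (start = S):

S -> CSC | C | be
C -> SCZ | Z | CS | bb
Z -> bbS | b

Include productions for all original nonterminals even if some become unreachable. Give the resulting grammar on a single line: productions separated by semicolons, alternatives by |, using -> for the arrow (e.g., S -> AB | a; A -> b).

S -> b | CS | bb | be | CSC | SCZ | bbS; C -> b | CS | bb | SCZ | bbS; Z -> b | bbS

Unit productions: C->Z, S->C.
Unit pairs (A ⇒* B via units): (C,Z), (S,C), (S,Z).
S: inherits non-unit rules of {C, S, Z} → CS | CSC | SCZ | b | bb | bbS | be.
C: inherits non-unit rules of {C, Z} → CS | SCZ | b | bb | bbS.
Z: inherits non-unit rules of {Z} → b | bbS.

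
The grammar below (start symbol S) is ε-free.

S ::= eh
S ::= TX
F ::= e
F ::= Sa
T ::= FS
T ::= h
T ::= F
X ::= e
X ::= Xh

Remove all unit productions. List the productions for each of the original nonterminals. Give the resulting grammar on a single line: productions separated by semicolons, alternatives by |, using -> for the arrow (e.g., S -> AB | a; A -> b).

Unit productions: T->F.
Unit pairs (A ⇒* B via units): (T,F).
S: inherits non-unit rules of {S} → TX | eh.
F: inherits non-unit rules of {F} → Sa | e.
T: inherits non-unit rules of {F, T} → FS | Sa | e | h.
X: inherits non-unit rules of {X} → Xh | e.

S -> TX | eh; F -> e | Sa; T -> e | h | FS | Sa; X -> e | Xh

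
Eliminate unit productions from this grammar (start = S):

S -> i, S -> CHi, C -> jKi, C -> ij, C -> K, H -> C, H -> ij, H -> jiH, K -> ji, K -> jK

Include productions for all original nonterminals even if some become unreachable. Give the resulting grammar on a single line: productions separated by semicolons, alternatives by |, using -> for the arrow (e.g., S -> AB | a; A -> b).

Unit productions: C->K, H->C.
Unit pairs (A ⇒* B via units): (C,K), (H,C), (H,K).
S: inherits non-unit rules of {S} → CHi | i.
C: inherits non-unit rules of {C, K} → ij | jK | jKi | ji.
H: inherits non-unit rules of {C, H, K} → ij | jK | jKi | ji | jiH.
K: inherits non-unit rules of {K} → jK | ji.

S -> i | CHi; C -> ij | jK | ji | jKi; H -> ij | jK | ji | jKi | jiH; K -> jK | ji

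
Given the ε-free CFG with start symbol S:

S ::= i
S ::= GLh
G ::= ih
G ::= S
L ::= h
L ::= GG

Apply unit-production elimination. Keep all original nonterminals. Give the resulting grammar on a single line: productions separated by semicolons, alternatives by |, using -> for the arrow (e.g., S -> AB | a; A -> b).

S -> i | GLh; G -> i | ih | GLh; L -> h | GG

Unit productions: G->S.
Unit pairs (A ⇒* B via units): (G,S).
S: inherits non-unit rules of {S} → GLh | i.
G: inherits non-unit rules of {G, S} → GLh | i | ih.
L: inherits non-unit rules of {L} → GG | h.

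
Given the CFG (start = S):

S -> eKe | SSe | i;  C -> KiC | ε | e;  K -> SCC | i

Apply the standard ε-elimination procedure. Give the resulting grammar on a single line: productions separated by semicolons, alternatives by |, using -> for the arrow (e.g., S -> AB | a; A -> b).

Nullable set: {C}.
Drop C -> ε.
C -> KiC: C nullable, giving Ki | KiC.
K -> SCC: C, C nullable, giving S | SC | SCC.
Unchanged (no nullable symbols): S -> SSe; S -> eKe; S -> i; C -> e; K -> i.

S -> i | SSe | eKe; C -> e | Ki | KiC; K -> S | i | SC | SCC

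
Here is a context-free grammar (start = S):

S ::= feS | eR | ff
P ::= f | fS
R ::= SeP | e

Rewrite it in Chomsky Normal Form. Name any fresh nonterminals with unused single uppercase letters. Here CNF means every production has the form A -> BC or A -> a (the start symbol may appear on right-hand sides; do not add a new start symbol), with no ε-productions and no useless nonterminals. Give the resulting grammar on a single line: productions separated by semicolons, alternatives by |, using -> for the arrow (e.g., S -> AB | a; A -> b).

No ε-productions.
No unit productions to eliminate.
TERM: introduce B -> e, A -> f and substitute in every rule of length ≥2.
BIN: R -> SBP becomes R -> SC, C -> BP; S -> ABS becomes S -> AD, D -> BS.

S -> AA | AD | BR; A -> f; B -> e; C -> BP; D -> BS; P -> f | AS; R -> e | SC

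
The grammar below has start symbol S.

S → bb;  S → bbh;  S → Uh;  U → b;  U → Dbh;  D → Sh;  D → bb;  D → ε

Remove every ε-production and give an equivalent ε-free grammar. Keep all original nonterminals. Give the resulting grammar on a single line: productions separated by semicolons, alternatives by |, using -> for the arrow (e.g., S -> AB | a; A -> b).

Nullable set: {D}.
Drop D -> ε.
U -> Dbh: D nullable, giving Dbh | bh.
Unchanged (no nullable symbols): S -> Uh; S -> bb; S -> bbh; D -> Sh; D -> bb; U -> b.

S -> Uh | bb | bbh; D -> Sh | bb; U -> b | bh | Dbh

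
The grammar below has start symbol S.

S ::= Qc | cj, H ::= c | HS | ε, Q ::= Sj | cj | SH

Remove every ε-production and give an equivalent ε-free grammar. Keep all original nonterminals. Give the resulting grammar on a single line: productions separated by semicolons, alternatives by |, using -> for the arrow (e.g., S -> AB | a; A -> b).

S -> Qc | cj; H -> S | c | HS; Q -> S | SH | Sj | cj

Nullable set: {H}.
Drop H -> ε.
H -> HS: H nullable, giving HS | S.
Q -> SH: H nullable, giving S | SH.
Unchanged (no nullable symbols): S -> Qc; S -> cj; H -> c; Q -> Sj; Q -> cj.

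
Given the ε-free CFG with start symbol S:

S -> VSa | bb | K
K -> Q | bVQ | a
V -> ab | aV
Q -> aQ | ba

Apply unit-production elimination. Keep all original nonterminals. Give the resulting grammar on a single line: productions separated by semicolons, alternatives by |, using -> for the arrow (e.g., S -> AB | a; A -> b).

S -> a | aQ | ba | bb | VSa | bVQ; K -> a | aQ | ba | bVQ; Q -> aQ | ba; V -> aV | ab

Unit productions: K->Q, S->K.
Unit pairs (A ⇒* B via units): (K,Q), (S,K), (S,Q).
S: inherits non-unit rules of {K, Q, S} → VSa | a | aQ | bVQ | ba | bb.
K: inherits non-unit rules of {K, Q} → a | aQ | bVQ | ba.
Q: inherits non-unit rules of {Q} → aQ | ba.
V: inherits non-unit rules of {V} → aV | ab.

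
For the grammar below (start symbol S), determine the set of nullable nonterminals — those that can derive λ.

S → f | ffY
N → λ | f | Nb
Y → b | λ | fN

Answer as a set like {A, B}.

{N, Y}

Directly nullable (have an ε-rule): {N, Y}.
Not nullable: S — each has a terminal in every rule's right-hand side or depends on a non-nullable symbol.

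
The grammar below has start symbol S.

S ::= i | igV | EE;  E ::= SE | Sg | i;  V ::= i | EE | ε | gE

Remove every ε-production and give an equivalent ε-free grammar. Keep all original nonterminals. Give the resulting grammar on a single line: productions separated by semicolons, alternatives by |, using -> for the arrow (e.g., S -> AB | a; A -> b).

S -> i | EE | ig | igV; E -> i | SE | Sg; V -> i | EE | gE

Nullable set: {V}.
S -> igV: V nullable, giving ig | igV.
Drop V -> ε.
Unchanged (no nullable symbols): S -> EE; S -> i; E -> SE; E -> Sg; E -> i; V -> EE; V -> gE; V -> i.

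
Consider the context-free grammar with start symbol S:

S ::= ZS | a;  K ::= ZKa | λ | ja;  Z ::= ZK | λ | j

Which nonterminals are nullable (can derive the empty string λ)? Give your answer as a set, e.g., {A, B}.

Directly nullable (have an ε-rule): {K, Z}.
Not nullable: S — each has a terminal in every rule's right-hand side or depends on a non-nullable symbol.

{K, Z}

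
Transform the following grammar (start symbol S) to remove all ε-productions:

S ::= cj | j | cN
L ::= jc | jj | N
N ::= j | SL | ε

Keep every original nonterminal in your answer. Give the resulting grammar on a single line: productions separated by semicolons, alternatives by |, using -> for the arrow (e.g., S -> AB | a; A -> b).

S -> c | j | cN | cj; L -> N | jc | jj; N -> S | j | SL

Nullable set: {L, N}.
S -> cN: N nullable, giving c | cN.
L -> N: N nullable, giving N.
Drop N -> ε.
N -> SL: L nullable, giving S | SL.
Unchanged (no nullable symbols): S -> cj; S -> j; L -> jc; L -> jj; N -> j.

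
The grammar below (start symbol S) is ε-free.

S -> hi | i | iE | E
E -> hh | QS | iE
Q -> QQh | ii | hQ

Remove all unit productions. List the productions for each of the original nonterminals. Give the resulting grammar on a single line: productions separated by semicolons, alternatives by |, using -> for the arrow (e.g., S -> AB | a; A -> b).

Unit productions: S->E.
Unit pairs (A ⇒* B via units): (S,E).
S: inherits non-unit rules of {E, S} → QS | hh | hi | i | iE.
E: inherits non-unit rules of {E} → QS | hh | iE.
Q: inherits non-unit rules of {Q} → QQh | hQ | ii.

S -> i | QS | hh | hi | iE; E -> QS | hh | iE; Q -> hQ | ii | QQh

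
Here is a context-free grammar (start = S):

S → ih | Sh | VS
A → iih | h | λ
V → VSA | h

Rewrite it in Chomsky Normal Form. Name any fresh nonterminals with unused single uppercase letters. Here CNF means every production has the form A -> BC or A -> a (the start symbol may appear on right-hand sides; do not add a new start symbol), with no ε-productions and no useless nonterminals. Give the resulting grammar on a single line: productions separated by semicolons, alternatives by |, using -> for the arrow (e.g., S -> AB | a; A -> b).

S -> BC | SC | VS; A -> h | BD; B -> i; C -> h; D -> BC; E -> SA; V -> h | VE | VS

Nullable: {A}; after ε-elimination: S -> Sh | VS | ih; A -> h | iih; V -> h | VS | VSA.
No unit productions to eliminate.
TERM: introduce C -> h, B -> i and substitute in every rule of length ≥2.
BIN: A -> BBC becomes A -> BD, D -> BC; V -> VSA becomes V -> VE, E -> SA.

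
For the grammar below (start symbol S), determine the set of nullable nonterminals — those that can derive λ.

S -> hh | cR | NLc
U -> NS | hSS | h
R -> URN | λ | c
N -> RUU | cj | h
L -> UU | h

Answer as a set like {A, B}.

{R}

Directly nullable (have an ε-rule): {R}.
Not nullable: L, N, S, U — each has a terminal in every rule's right-hand side or depends on a non-nullable symbol.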